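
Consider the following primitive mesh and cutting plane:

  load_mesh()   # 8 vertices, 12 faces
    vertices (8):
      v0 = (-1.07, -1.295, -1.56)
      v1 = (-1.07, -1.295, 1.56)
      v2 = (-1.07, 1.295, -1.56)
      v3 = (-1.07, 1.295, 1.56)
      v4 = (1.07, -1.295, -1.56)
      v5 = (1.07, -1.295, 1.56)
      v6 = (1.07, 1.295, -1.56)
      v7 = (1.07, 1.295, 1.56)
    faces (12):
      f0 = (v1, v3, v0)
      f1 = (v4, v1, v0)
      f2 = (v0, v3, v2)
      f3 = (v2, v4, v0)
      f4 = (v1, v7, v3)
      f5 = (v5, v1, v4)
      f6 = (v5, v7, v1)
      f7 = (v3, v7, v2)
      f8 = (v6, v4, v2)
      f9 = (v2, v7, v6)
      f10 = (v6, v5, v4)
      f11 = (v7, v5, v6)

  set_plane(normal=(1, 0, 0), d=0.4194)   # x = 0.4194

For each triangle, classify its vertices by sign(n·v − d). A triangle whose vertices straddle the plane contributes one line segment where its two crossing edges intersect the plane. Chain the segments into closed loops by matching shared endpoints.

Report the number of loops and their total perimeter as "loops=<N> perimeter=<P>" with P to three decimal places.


Straddling triangles (8 of 12):
  (v4,v1,v0) [+--] → (0.4194, -1.295, -0.611462)–(0.4194, -1.295, -1.56)  len=0.9485
  (v2,v4,v0) [-+-] → (0.4194, -0.507592, -1.56)–(0.4194, -1.295, -1.56)  len=0.7874
  (v1,v7,v3) [-+-] → (0.4194, 0.507592, 1.56)–(0.4194, 1.295, 1.56)  len=0.7874
  (v5,v1,v4) [+-+] → (0.4194, -1.295, 1.56)–(0.4194, -1.295, -0.611462)  len=2.1715
  (v5,v7,v1) [++-] → (0.4194, 0.507592, 1.56)–(0.4194, -1.295, 1.56)  len=1.8026
  (v3,v7,v2) [-+-] → (0.4194, 1.295, 1.56)–(0.4194, 1.295, 0.611462)  len=0.9485
  (v6,v4,v2) [++-] → (0.4194, -0.507592, -1.56)–(0.4194, 1.295, -1.56)  len=1.8026
  (v2,v7,v6) [-++] → (0.4194, 1.295, 0.611462)–(0.4194, 1.295, -1.56)  len=2.1715

Chained into 1 loop(s):
  loop 1: 8 segments, perimeter = 11.4200
Total perimeter = 11.420

loops=1 perimeter=11.420


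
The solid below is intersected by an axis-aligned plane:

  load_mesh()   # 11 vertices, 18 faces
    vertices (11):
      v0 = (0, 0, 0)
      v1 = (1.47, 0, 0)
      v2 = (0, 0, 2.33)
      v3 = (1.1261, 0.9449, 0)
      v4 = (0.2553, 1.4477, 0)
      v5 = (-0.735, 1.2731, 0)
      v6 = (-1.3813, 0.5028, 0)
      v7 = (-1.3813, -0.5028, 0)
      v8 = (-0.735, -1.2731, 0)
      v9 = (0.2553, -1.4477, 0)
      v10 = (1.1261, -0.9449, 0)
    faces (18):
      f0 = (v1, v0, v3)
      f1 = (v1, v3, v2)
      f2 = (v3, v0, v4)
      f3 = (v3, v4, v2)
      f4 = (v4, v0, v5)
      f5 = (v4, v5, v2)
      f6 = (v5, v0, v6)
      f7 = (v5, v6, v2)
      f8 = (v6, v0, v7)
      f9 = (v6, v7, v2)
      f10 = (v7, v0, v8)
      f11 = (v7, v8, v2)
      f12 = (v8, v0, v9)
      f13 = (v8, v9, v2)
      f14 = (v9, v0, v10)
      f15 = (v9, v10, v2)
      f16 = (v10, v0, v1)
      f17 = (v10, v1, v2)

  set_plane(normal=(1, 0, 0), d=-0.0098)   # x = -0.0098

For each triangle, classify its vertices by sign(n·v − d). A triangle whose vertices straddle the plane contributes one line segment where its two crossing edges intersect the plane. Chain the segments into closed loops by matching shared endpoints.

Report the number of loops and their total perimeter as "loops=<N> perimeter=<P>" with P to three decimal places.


loops=1 perimeter=8.215

Straddling triangles (10 of 18):
  (v4,v0,v5) [++-] → (-0.0098, 0.0169747, 0)–(-0.0098, 1.40096, 0)  len=1.3840
  (v4,v5,v2) [+-+] → (-0.0098, 1.40096, 0)–(-0.0098, 0.0169747, 2.29893)  len=2.6834
  (v5,v0,v6) [-+-] → (-0.0098, 0.0169747, 0)–(-0.0098, 0.00356725, 0)  len=0.0134
  (v5,v6,v2) [--+] → (-0.0098, 0.00356725, 2.31347)–(-0.0098, 0.0169747, 2.29893)  len=0.0198
  (v6,v0,v7) [-+-] → (-0.0098, 0.00356725, 0)–(-0.0098, -0.00356725, 0)  len=0.0071
  (v6,v7,v2) [--+] → (-0.0098, -0.00356725, 2.31347)–(-0.0098, 0.00356725, 2.31347)  len=0.0071
  (v7,v0,v8) [-+-] → (-0.0098, -0.00356725, 0)–(-0.0098, -0.0169747, 0)  len=0.0134
  (v7,v8,v2) [--+] → (-0.0098, -0.0169747, 2.29893)–(-0.0098, -0.00356725, 2.31347)  len=0.0198
  (v8,v0,v9) [-++] → (-0.0098, -0.0169747, 0)–(-0.0098, -1.40096, 0)  len=1.3840
  (v8,v9,v2) [-++] → (-0.0098, -1.40096, 0)–(-0.0098, -0.0169747, 2.29893)  len=2.6834

Chained into 1 loop(s):
  loop 1: 10 segments, perimeter = 8.2154
Total perimeter = 8.215


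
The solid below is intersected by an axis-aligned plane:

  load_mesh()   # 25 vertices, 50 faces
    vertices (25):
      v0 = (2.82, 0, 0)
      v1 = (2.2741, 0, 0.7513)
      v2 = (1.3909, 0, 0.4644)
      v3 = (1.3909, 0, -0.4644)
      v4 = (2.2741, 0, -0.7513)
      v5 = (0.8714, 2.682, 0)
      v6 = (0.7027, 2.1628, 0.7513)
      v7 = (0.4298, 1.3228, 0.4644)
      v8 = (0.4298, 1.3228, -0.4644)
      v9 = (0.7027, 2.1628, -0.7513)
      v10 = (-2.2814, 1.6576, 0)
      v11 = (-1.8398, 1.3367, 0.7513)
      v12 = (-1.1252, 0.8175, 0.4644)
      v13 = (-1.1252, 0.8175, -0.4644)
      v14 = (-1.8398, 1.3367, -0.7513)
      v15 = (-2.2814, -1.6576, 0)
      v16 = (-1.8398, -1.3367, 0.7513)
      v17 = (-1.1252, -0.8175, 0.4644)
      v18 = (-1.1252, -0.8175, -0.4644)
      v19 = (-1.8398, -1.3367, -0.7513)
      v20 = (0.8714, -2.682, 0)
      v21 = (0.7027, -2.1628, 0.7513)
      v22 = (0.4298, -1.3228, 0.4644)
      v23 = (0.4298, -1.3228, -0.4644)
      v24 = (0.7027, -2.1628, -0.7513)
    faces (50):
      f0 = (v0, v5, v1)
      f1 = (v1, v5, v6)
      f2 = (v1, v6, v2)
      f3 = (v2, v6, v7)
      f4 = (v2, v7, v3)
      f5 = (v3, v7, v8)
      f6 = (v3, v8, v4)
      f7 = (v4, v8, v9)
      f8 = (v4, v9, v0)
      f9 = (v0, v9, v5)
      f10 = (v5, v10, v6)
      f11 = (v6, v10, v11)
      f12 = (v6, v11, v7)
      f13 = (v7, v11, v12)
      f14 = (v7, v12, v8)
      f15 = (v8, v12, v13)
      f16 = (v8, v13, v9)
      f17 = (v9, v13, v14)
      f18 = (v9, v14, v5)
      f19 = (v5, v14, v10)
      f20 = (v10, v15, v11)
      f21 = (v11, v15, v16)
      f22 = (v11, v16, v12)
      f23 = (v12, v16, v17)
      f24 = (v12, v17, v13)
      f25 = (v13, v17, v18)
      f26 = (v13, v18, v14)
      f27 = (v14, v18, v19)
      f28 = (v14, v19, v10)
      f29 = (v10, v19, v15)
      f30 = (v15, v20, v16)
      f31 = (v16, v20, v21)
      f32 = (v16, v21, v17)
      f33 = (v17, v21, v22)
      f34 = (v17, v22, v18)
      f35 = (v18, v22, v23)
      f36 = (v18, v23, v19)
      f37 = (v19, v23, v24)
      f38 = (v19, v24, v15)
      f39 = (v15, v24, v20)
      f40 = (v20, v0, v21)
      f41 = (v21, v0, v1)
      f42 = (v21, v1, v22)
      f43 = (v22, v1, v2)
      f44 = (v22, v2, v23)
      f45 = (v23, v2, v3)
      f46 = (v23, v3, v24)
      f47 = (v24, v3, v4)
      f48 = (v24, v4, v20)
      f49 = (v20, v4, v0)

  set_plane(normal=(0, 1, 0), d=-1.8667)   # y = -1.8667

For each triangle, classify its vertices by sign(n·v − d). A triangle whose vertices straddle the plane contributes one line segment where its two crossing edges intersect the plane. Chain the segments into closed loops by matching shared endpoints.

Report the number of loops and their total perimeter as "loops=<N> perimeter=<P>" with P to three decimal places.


loops=1 perimeter=7.384

Straddling triangles (14 of 50):
  (v15,v20,v16) [+-+] → (-1.63785, -1.8667, 0)–(-0.771684, -1.8667, 0.455315)  len=0.9785
  (v16,v20,v21) [+--] → (-0.771684, -1.8667, 0.455315)–(-0.208611, -1.8667, 0.7513)  len=0.6361
  (v16,v21,v17) [+-+] → (-0.208611, -1.8667, 0.7513)–(0.30038, -1.8667, 0.688153)  len=0.5129
  (v17,v21,v22) [+-+] → (0.30038, -1.8667, 0.688153)–(0.606503, -1.8667, 0.650168)  len=0.3085
  (v19,v23,v24) [++-] → (0.606503, -1.8667, -0.650168)–(-0.208611, -1.8667, -0.7513)  len=0.8214
  (v19,v24,v15) [+-+] → (-0.208611, -1.8667, -0.7513)–(-1.04629, -1.8667, -0.31096)  len=0.9464
  (v15,v24,v20) [+--] → (-1.04629, -1.8667, -0.31096)–(-1.63785, -1.8667, 0)  len=0.6683
  (v20,v0,v21) [-+-] → (1.46375, -1.8667, 0)–(0.992571, -1.8667, 0.648443)  len=0.8016
  (v21,v0,v1) [-++] → (0.992571, -1.8667, 0.648443)–(0.917834, -1.8667, 0.7513)  len=0.1271
  (v21,v1,v22) [-++] → (0.917834, -1.8667, 0.7513)–(0.606503, -1.8667, 0.650168)  len=0.3273
  (v23,v3,v24) [++-] → (0.796919, -1.8667, -0.712022)–(0.606503, -1.8667, -0.650168)  len=0.2002
  (v24,v3,v4) [-++] → (0.796919, -1.8667, -0.712022)–(0.917834, -1.8667, -0.7513)  len=0.1271
  (v24,v4,v20) [-+-] → (0.917834, -1.8667, -0.7513)–(1.29781, -1.8667, -0.228387)  len=0.6464
  (v20,v4,v0) [-++] → (1.29781, -1.8667, -0.228387)–(1.46375, -1.8667, 0)  len=0.2823

Chained into 1 loop(s):
  loop 1: 14 segments, perimeter = 7.3842
Total perimeter = 7.384


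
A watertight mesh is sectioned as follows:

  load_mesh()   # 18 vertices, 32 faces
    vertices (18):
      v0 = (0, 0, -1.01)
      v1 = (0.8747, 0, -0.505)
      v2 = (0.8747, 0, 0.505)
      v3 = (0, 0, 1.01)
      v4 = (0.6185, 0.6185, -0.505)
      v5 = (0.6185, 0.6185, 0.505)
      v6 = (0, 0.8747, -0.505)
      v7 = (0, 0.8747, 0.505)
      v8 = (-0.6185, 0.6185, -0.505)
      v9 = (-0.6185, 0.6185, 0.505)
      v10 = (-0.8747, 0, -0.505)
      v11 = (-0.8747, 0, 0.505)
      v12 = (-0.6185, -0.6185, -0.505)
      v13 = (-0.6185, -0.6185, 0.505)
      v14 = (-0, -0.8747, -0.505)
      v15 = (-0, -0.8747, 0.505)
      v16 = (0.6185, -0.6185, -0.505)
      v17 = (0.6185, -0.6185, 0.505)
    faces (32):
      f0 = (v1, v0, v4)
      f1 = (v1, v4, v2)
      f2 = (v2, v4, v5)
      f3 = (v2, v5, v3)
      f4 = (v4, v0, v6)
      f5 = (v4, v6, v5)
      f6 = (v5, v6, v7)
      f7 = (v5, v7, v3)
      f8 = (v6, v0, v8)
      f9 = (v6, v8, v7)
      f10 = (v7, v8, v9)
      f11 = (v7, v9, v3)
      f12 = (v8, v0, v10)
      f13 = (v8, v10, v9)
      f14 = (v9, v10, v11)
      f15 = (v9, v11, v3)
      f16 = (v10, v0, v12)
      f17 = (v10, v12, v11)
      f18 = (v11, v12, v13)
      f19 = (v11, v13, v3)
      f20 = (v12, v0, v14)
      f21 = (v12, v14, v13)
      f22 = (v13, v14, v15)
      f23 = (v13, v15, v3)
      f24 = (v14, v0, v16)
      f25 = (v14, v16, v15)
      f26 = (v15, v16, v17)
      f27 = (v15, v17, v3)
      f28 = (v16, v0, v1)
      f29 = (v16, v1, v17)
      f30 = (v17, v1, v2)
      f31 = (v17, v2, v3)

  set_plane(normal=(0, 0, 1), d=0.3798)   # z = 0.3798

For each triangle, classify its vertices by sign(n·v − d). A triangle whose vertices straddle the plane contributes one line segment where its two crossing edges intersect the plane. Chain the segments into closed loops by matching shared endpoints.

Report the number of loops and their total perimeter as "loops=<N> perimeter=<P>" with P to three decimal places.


Straddling triangles (16 of 32):
  (v1,v4,v2) [--+] → (0.842941, 0.0766695, 0.3798)–(0.8747, 0, 0.3798)  len=0.0830
  (v2,v4,v5) [+-+] → (0.842941, 0.0766695, 0.3798)–(0.6185, 0.6185, 0.3798)  len=0.5865
  (v4,v6,v5) [--+] → (0.54183, 0.650259, 0.3798)–(0.6185, 0.6185, 0.3798)  len=0.0830
  (v5,v6,v7) [+-+] → (0.54183, 0.650259, 0.3798)–(0, 0.8747, 0.3798)  len=0.5865
  (v6,v8,v7) [--+] → (-0.0766695, 0.842941, 0.3798)–(0, 0.8747, 0.3798)  len=0.0830
  (v7,v8,v9) [+-+] → (-0.0766695, 0.842941, 0.3798)–(-0.6185, 0.6185, 0.3798)  len=0.5865
  (v8,v10,v9) [--+] → (-0.650259, 0.54183, 0.3798)–(-0.6185, 0.6185, 0.3798)  len=0.0830
  (v9,v10,v11) [+-+] → (-0.650259, 0.54183, 0.3798)–(-0.8747, 0, 0.3798)  len=0.5865
  (v10,v12,v11) [--+] → (-0.842941, -0.0766695, 0.3798)–(-0.8747, 0, 0.3798)  len=0.0830
  (v11,v12,v13) [+-+] → (-0.842941, -0.0766695, 0.3798)–(-0.6185, -0.6185, 0.3798)  len=0.5865
  (v12,v14,v13) [--+] → (-0.54183, -0.650259, 0.3798)–(-0.6185, -0.6185, 0.3798)  len=0.0830
  (v13,v14,v15) [+-+] → (-0.54183, -0.650259, 0.3798)–(0, -0.8747, 0.3798)  len=0.5865
  (v14,v16,v15) [--+] → (0.0766695, -0.842941, 0.3798)–(0, -0.8747, 0.3798)  len=0.0830
  (v15,v16,v17) [+-+] → (0.0766695, -0.842941, 0.3798)–(0.6185, -0.6185, 0.3798)  len=0.5865
  (v16,v1,v17) [--+] → (0.650259, -0.54183, 0.3798)–(0.6185, -0.6185, 0.3798)  len=0.0830
  (v17,v1,v2) [+-+] → (0.650259, -0.54183, 0.3798)–(0.8747, 0, 0.3798)  len=0.5865

Chained into 1 loop(s):
  loop 1: 16 segments, perimeter = 5.3557
Total perimeter = 5.356

loops=1 perimeter=5.356


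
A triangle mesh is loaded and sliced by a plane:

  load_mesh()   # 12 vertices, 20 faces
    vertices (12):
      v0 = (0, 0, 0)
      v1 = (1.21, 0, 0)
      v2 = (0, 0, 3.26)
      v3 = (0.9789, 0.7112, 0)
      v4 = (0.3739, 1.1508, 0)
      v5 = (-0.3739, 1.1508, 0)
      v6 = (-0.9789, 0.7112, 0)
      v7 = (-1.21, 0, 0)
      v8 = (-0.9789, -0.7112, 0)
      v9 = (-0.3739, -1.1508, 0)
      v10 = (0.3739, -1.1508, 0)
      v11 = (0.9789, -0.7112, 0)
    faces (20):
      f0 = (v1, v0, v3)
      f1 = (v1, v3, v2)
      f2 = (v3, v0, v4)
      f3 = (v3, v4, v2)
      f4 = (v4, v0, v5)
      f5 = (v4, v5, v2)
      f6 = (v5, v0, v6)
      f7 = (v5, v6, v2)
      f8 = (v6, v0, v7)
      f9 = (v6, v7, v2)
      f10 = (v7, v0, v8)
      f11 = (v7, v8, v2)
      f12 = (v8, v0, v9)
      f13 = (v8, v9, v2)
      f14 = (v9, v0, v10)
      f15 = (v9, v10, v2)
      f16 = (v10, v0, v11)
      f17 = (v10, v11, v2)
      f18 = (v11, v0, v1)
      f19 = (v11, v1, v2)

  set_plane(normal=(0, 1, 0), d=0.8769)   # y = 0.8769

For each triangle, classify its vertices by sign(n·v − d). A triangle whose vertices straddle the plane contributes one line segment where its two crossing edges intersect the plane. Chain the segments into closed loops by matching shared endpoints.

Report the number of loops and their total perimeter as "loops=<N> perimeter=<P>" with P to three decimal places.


Straddling triangles (6 of 20):
  (v3,v0,v4) [--+] → (0.284909, 0.8769, 0)–(0.750855, 0.8769, 0)  len=0.4659
  (v3,v4,v2) [-+-] → (0.750855, 0.8769, 0)–(0.284909, 0.8769, 0.775907)  len=0.9051
  (v4,v0,v5) [+-+] → (0.284909, 0.8769, 0)–(-0.284909, 0.8769, 0)  len=0.5698
  (v4,v5,v2) [++-] → (-0.284909, 0.8769, 0.775907)–(0.284909, 0.8769, 0.775907)  len=0.5698
  (v5,v0,v6) [+--] → (-0.284909, 0.8769, 0)–(-0.750855, 0.8769, 0)  len=0.4659
  (v5,v6,v2) [+--] → (-0.750855, 0.8769, 0)–(-0.284909, 0.8769, 0.775907)  len=0.9051

Chained into 1 loop(s):
  loop 1: 6 segments, perimeter = 3.8817
Total perimeter = 3.882

loops=1 perimeter=3.882


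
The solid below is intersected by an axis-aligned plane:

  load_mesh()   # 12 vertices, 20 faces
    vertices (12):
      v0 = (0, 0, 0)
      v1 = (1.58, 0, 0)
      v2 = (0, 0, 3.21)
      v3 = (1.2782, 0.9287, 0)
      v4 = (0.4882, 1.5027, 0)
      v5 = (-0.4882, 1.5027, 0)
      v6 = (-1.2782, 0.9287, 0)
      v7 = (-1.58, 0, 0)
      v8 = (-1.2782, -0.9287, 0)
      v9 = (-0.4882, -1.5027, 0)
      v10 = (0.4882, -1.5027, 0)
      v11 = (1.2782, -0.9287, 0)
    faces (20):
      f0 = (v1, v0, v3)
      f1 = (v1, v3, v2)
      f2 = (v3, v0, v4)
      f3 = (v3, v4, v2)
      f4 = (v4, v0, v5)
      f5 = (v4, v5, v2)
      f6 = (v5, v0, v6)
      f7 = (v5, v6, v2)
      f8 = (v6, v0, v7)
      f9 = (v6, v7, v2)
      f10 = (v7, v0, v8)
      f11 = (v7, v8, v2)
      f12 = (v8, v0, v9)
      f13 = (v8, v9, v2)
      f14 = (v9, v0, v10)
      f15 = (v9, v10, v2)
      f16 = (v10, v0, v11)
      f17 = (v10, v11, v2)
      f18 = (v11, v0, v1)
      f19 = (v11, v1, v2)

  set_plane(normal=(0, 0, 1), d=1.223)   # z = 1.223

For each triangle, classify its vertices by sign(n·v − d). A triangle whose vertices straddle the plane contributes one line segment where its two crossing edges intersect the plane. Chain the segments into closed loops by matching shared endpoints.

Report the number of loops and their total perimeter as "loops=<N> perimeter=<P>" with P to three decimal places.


loops=1 perimeter=6.044

Straddling triangles (10 of 20):
  (v1,v3,v2) [--+] → (0.79121, 0.574868, 1.223)–(0.978025, 0, 1.223)  len=0.6045
  (v3,v4,v2) [--+] → (0.302197, 0.930176, 1.223)–(0.79121, 0.574868, 1.223)  len=0.6045
  (v4,v5,v2) [--+] → (-0.302197, 0.930176, 1.223)–(0.302197, 0.930176, 1.223)  len=0.6044
  (v5,v6,v2) [--+] → (-0.79121, 0.574868, 1.223)–(-0.302197, 0.930176, 1.223)  len=0.6045
  (v6,v7,v2) [--+] → (-0.978025, 0, 1.223)–(-0.79121, 0.574868, 1.223)  len=0.6045
  (v7,v8,v2) [--+] → (-0.79121, -0.574868, 1.223)–(-0.978025, 0, 1.223)  len=0.6045
  (v8,v9,v2) [--+] → (-0.302197, -0.930176, 1.223)–(-0.79121, -0.574868, 1.223)  len=0.6045
  (v9,v10,v2) [--+] → (0.302197, -0.930176, 1.223)–(-0.302197, -0.930176, 1.223)  len=0.6044
  (v10,v11,v2) [--+] → (0.79121, -0.574868, 1.223)–(0.302197, -0.930176, 1.223)  len=0.6045
  (v11,v1,v2) [--+] → (0.978025, 0, 1.223)–(0.79121, -0.574868, 1.223)  len=0.6045

Chained into 1 loop(s):
  loop 1: 10 segments, perimeter = 6.0445
Total perimeter = 6.044


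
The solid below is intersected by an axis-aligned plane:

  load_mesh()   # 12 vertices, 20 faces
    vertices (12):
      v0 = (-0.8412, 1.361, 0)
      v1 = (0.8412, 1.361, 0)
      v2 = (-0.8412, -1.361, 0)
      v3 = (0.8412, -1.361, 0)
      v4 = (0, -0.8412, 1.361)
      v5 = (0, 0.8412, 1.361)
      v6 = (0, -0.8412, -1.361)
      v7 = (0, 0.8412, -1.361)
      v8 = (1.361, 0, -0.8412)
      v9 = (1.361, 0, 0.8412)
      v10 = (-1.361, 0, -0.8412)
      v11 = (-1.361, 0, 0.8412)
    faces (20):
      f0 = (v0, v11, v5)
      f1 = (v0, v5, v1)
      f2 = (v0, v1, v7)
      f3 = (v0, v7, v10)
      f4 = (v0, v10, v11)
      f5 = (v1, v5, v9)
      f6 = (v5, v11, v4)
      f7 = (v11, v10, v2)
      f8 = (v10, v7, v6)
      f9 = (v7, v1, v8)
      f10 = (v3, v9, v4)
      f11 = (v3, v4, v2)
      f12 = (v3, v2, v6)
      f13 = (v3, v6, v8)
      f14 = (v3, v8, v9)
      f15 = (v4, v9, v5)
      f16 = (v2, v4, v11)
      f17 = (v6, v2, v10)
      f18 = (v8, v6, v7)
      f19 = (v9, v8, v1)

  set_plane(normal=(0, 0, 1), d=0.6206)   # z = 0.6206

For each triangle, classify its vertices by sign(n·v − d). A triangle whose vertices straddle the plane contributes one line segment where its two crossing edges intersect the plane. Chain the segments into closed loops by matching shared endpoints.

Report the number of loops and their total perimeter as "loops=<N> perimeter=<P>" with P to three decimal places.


loops=1 perimeter=7.698

Straddling triangles (10 of 20):
  (v0,v11,v5) [-++] → (-1.22469, 0.356915, 0.6206)–(-0.457623, 1.12398, 0.6206)  len=1.0848
  (v0,v5,v1) [-+-] → (-0.457623, 1.12398, 0.6206)–(0.457623, 1.12398, 0.6206)  len=0.9152
  (v0,v10,v11) [--+] → (-1.361, 0, 0.6206)–(-1.22469, 0.356915, 0.6206)  len=0.3821
  (v1,v5,v9) [-++] → (0.457623, 1.12398, 0.6206)–(1.22469, 0.356915, 0.6206)  len=1.0848
  (v11,v10,v2) [+--] → (-1.361, 0, 0.6206)–(-1.22469, -0.356915, 0.6206)  len=0.3821
  (v3,v9,v4) [-++] → (1.22469, -0.356915, 0.6206)–(0.457623, -1.12398, 0.6206)  len=1.0848
  (v3,v4,v2) [-+-] → (0.457623, -1.12398, 0.6206)–(-0.457623, -1.12398, 0.6206)  len=0.9152
  (v3,v8,v9) [--+] → (1.361, 0, 0.6206)–(1.22469, -0.356915, 0.6206)  len=0.3821
  (v2,v4,v11) [-++] → (-0.457623, -1.12398, 0.6206)–(-1.22469, -0.356915, 0.6206)  len=1.0848
  (v9,v8,v1) [+--] → (1.361, 0, 0.6206)–(1.22469, 0.356915, 0.6206)  len=0.3821

Chained into 1 loop(s):
  loop 1: 10 segments, perimeter = 7.6979
Total perimeter = 7.698


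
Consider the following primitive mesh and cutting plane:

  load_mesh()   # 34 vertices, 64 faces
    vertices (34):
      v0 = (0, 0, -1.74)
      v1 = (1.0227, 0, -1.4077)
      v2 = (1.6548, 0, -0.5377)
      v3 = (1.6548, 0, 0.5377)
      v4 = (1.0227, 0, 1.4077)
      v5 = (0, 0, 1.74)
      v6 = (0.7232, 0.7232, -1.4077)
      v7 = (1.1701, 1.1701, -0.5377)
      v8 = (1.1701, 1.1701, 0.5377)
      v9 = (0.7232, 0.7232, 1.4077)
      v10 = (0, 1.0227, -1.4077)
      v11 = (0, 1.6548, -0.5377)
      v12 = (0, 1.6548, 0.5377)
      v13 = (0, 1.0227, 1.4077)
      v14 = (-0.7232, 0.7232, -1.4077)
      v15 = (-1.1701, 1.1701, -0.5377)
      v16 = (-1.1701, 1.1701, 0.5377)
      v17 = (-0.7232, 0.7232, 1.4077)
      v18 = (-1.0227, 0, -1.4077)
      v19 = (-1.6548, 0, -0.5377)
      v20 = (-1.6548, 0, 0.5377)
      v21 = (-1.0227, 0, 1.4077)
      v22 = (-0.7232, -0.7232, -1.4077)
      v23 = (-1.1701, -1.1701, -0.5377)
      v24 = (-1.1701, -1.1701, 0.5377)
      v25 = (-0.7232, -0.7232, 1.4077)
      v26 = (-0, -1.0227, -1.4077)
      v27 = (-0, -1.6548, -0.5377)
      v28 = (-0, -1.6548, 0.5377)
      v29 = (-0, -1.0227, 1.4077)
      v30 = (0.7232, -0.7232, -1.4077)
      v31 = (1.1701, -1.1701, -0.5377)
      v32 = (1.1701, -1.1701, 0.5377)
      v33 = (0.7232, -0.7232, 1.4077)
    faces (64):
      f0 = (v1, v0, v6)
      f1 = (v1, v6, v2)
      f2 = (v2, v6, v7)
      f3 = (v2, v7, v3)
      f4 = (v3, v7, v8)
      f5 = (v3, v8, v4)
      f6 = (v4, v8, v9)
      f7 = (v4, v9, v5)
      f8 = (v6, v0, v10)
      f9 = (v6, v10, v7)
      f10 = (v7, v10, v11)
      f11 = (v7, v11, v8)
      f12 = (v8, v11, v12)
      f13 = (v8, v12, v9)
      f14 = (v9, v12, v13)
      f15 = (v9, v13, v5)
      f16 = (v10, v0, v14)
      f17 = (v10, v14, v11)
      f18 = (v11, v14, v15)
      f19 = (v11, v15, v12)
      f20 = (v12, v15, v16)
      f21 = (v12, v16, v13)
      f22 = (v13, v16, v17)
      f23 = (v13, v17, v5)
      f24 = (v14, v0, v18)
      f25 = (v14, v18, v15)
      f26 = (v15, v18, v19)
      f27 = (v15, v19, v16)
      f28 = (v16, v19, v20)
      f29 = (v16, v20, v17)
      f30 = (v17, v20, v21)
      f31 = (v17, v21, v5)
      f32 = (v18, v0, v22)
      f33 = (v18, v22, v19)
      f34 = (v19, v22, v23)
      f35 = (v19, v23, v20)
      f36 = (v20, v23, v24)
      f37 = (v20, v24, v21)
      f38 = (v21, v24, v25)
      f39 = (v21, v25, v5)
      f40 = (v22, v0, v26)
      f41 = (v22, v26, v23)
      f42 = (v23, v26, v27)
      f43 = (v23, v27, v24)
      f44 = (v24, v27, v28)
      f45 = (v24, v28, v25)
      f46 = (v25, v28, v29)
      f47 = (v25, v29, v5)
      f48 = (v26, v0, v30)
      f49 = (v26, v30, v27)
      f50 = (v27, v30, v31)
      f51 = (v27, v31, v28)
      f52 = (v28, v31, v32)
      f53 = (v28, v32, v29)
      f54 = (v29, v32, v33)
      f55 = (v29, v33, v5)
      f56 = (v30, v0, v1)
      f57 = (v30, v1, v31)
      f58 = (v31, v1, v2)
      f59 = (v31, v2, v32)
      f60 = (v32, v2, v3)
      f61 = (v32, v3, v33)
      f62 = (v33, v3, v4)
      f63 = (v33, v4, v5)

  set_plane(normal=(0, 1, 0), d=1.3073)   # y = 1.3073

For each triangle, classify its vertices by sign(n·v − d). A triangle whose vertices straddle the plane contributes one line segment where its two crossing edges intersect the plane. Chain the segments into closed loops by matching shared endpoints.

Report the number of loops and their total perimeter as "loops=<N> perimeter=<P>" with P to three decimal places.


loops=1 perimeter=6.013

Straddling triangles (10 of 64):
  (v7,v10,v11) [--+] → (0, 1.3073, -1.01599)–(0.83889, 1.3073, -0.5377)  len=0.9657
  (v7,v11,v8) [-+-] → (0.83889, 1.3073, -0.5377)–(0.83889, 1.3073, 0.233295)  len=0.7710
  (v8,v11,v12) [-++] → (0.83889, 1.3073, 0.233295)–(0.83889, 1.3073, 0.5377)  len=0.3044
  (v8,v12,v9) [-+-] → (0.83889, 1.3073, 0.5377)–(0.269764, 1.3073, 0.862222)  len=0.6551
  (v9,v12,v13) [-+-] → (0.269764, 1.3073, 0.862222)–(0, 1.3073, 1.01599)  len=0.3105
  (v10,v14,v11) [--+] → (-0.269764, 1.3073, -0.862222)–(0, 1.3073, -1.01599)  len=0.3105
  (v11,v14,v15) [+--] → (-0.269764, 1.3073, -0.862222)–(-0.83889, 1.3073, -0.5377)  len=0.6551
  (v11,v15,v12) [+-+] → (-0.83889, 1.3073, -0.5377)–(-0.83889, 1.3073, -0.233295)  len=0.3044
  (v12,v15,v16) [+--] → (-0.83889, 1.3073, -0.233295)–(-0.83889, 1.3073, 0.5377)  len=0.7710
  (v12,v16,v13) [+--] → (-0.83889, 1.3073, 0.5377)–(0, 1.3073, 1.01599)  len=0.9657

Chained into 1 loop(s):
  loop 1: 10 segments, perimeter = 6.0134
Total perimeter = 6.013


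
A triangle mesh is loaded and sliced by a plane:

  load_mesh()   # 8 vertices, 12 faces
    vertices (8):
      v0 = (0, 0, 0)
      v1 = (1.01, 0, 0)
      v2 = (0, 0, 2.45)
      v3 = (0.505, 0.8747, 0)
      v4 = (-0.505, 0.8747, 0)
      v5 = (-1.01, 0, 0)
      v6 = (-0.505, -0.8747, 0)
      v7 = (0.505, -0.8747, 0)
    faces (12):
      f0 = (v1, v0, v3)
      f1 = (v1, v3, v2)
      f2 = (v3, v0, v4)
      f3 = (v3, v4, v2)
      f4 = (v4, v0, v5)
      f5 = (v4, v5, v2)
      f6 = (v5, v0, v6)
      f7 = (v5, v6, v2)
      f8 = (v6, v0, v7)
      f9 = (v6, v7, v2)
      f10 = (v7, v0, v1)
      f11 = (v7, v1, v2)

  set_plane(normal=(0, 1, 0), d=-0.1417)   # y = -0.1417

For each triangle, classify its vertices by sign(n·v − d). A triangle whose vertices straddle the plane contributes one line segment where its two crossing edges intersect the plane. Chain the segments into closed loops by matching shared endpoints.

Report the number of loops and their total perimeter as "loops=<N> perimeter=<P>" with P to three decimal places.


loops=1 perimeter=6.461

Straddling triangles (6 of 12):
  (v5,v0,v6) [++-] → (-0.0818092, -0.1417, 0)–(-0.928191, -0.1417, 0)  len=0.8464
  (v5,v6,v2) [+-+] → (-0.928191, -0.1417, 0)–(-0.0818092, -0.1417, 2.0531)  len=2.2207
  (v6,v0,v7) [-+-] → (-0.0818092, -0.1417, 0)–(0.0818092, -0.1417, 0)  len=0.1636
  (v6,v7,v2) [--+] → (0.0818092, -0.1417, 2.0531)–(-0.0818092, -0.1417, 2.0531)  len=0.1636
  (v7,v0,v1) [-++] → (0.0818092, -0.1417, 0)–(0.928191, -0.1417, 0)  len=0.8464
  (v7,v1,v2) [-++] → (0.928191, -0.1417, 0)–(0.0818092, -0.1417, 2.0531)  len=2.2207

Chained into 1 loop(s):
  loop 1: 6 segments, perimeter = 6.4614
Total perimeter = 6.461


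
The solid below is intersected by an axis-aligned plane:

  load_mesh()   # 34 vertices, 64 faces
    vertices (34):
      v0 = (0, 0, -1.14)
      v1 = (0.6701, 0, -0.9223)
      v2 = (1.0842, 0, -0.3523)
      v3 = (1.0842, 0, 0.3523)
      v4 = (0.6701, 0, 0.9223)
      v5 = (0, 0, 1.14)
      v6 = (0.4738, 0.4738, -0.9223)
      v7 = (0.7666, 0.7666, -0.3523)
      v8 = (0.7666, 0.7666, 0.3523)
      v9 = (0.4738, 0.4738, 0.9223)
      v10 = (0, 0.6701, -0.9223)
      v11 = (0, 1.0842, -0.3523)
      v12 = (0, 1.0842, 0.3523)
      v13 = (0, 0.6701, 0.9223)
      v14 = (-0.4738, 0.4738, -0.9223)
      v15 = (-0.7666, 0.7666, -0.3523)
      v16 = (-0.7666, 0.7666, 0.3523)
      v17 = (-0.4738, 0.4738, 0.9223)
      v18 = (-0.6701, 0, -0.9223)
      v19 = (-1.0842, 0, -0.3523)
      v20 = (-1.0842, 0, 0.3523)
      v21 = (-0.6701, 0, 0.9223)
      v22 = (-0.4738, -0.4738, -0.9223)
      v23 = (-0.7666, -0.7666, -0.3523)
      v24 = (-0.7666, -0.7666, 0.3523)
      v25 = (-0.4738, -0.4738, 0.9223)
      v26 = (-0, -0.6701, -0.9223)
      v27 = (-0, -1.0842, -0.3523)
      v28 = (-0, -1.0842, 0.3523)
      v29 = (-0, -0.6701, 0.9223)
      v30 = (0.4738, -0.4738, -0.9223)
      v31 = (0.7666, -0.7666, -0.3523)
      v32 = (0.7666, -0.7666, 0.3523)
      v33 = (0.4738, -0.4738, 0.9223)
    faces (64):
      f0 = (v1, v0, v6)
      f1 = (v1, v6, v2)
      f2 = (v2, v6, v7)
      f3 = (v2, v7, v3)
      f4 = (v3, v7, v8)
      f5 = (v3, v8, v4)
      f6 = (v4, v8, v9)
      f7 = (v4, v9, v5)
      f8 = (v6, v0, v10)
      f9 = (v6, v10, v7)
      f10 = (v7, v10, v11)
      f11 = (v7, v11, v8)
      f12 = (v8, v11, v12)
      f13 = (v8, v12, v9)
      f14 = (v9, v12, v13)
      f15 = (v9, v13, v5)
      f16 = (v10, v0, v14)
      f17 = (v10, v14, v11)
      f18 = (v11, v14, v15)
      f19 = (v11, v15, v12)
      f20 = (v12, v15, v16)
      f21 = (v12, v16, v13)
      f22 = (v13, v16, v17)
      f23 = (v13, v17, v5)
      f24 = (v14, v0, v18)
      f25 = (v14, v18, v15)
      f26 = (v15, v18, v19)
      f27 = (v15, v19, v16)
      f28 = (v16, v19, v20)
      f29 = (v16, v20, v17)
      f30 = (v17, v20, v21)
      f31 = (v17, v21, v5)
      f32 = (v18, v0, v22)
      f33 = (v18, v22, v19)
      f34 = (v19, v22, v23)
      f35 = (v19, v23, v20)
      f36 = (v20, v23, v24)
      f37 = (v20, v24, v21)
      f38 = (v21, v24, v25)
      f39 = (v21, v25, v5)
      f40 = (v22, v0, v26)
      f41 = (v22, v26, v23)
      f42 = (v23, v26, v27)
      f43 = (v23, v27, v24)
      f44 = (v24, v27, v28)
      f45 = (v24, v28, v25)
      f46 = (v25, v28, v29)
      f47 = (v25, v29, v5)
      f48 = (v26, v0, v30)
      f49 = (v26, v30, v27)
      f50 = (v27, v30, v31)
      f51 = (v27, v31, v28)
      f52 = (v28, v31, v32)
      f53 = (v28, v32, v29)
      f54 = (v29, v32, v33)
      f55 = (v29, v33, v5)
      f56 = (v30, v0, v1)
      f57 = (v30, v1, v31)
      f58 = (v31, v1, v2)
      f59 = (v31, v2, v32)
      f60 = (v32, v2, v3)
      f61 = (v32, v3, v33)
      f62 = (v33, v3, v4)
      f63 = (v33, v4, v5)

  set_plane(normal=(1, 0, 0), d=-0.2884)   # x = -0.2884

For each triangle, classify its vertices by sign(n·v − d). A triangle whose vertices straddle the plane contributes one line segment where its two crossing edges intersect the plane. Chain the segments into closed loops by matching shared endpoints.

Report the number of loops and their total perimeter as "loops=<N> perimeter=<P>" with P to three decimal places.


loops=1 perimeter=6.494

Straddling triangles (20 of 64):
  (v10,v0,v14) [++-] → (-0.2884, 0.2884, -1.00749)–(-0.2884, 0.550613, -0.9223)  len=0.2757
  (v10,v14,v11) [+-+] → (-0.2884, 0.550613, -0.9223)–(-0.2884, 0.712652, -0.699257)  len=0.2757
  (v11,v14,v15) [+--] → (-0.2884, 0.712652, -0.699257)–(-0.2884, 0.964717, -0.3523)  len=0.4289
  (v11,v15,v12) [+-+] → (-0.2884, 0.964717, -0.3523)–(-0.2884, 0.964717, 0.0872248)  len=0.4395
  (v12,v15,v16) [+--] → (-0.2884, 0.964717, 0.0872248)–(-0.2884, 0.964717, 0.3523)  len=0.2651
  (v12,v16,v13) [+-+] → (-0.2884, 0.964717, 0.3523)–(-0.2884, 0.706404, 0.707862)  len=0.4395
  (v13,v16,v17) [+--] → (-0.2884, 0.706404, 0.707862)–(-0.2884, 0.550613, 0.9223)  len=0.2651
  (v13,v17,v5) [+-+] → (-0.2884, 0.550613, 0.9223)–(-0.2884, 0.2884, 1.00749)  len=0.2757
  (v14,v0,v18) [-+-] → (-0.2884, 0.2884, -1.00749)–(-0.2884, 0, -1.04631)  len=0.2910
  (v17,v21,v5) [--+] → (-0.2884, 0, 1.04631)–(-0.2884, 0.2884, 1.00749)  len=0.2910
  (v18,v0,v22) [-+-] → (-0.2884, 0, -1.04631)–(-0.2884, -0.2884, -1.00749)  len=0.2910
  (v21,v25,v5) [--+] → (-0.2884, -0.2884, 1.00749)–(-0.2884, 0, 1.04631)  len=0.2910
  (v22,v0,v26) [-++] → (-0.2884, -0.2884, -1.00749)–(-0.2884, -0.550613, -0.9223)  len=0.2757
  (v22,v26,v23) [-+-] → (-0.2884, -0.550613, -0.9223)–(-0.2884, -0.706404, -0.707862)  len=0.2651
  (v23,v26,v27) [-++] → (-0.2884, -0.706404, -0.707862)–(-0.2884, -0.964717, -0.3523)  len=0.4395
  (v23,v27,v24) [-+-] → (-0.2884, -0.964717, -0.3523)–(-0.2884, -0.964717, -0.0872248)  len=0.2651
  (v24,v27,v28) [-++] → (-0.2884, -0.964717, -0.0872248)–(-0.2884, -0.964717, 0.3523)  len=0.4395
  (v24,v28,v25) [-+-] → (-0.2884, -0.964717, 0.3523)–(-0.2884, -0.712652, 0.699257)  len=0.4289
  (v25,v28,v29) [-++] → (-0.2884, -0.712652, 0.699257)–(-0.2884, -0.550613, 0.9223)  len=0.2757
  (v25,v29,v5) [-++] → (-0.2884, -0.550613, 0.9223)–(-0.2884, -0.2884, 1.00749)  len=0.2757

Chained into 1 loop(s):
  loop 1: 20 segments, perimeter = 6.4942
Total perimeter = 6.494


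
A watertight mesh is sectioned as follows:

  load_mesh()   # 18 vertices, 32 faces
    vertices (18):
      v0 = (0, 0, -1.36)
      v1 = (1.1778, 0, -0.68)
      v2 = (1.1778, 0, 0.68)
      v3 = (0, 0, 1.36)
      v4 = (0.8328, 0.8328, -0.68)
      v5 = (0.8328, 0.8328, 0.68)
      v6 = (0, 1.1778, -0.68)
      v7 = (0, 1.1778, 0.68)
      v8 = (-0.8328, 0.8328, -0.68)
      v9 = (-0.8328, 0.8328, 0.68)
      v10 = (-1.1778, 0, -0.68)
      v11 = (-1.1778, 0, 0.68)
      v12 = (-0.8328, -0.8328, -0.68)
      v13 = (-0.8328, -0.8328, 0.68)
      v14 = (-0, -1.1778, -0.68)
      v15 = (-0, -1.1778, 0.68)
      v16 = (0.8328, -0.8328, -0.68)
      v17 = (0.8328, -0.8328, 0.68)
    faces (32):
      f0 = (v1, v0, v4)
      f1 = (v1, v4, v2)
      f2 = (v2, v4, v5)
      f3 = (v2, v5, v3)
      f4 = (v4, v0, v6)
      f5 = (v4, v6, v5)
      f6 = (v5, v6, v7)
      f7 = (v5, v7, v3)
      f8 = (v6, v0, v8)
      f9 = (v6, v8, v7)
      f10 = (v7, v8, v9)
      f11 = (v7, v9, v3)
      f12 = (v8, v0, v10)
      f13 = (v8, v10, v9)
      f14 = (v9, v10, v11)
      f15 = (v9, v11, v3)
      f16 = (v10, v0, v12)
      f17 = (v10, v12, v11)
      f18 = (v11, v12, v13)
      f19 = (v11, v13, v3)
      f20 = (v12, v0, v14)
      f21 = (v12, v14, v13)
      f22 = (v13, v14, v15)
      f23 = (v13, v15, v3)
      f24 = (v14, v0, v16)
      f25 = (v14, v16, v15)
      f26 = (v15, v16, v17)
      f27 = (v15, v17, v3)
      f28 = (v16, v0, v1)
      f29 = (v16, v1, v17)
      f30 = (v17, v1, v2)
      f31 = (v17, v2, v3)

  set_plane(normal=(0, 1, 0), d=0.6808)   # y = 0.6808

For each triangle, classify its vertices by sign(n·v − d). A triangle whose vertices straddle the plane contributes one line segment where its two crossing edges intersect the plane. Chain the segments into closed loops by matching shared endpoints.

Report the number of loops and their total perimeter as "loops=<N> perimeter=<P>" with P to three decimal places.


loops=1 perimeter=6.513

Straddling triangles (12 of 32):
  (v1,v0,v4) [--+] → (0.6808, 0.6808, -0.804111)–(0.895768, 0.6808, -0.68)  len=0.2482
  (v1,v4,v2) [-+-] → (0.895768, 0.6808, -0.68)–(0.895768, 0.6808, -0.431777)  len=0.2482
  (v2,v4,v5) [-++] → (0.895768, 0.6808, -0.431777)–(0.895768, 0.6808, 0.68)  len=1.1118
  (v2,v5,v3) [-+-] → (0.895768, 0.6808, 0.68)–(0.6808, 0.6808, 0.804111)  len=0.2482
  (v4,v0,v6) [+-+] → (0.6808, 0.6808, -0.804111)–(0, 0.6808, -0.966942)  len=0.7000
  (v5,v7,v3) [++-] → (0, 0.6808, 0.966942)–(0.6808, 0.6808, 0.804111)  len=0.7000
  (v6,v0,v8) [+-+] → (0, 0.6808, -0.966942)–(-0.6808, 0.6808, -0.804111)  len=0.7000
  (v7,v9,v3) [++-] → (-0.6808, 0.6808, 0.804111)–(0, 0.6808, 0.966942)  len=0.7000
  (v8,v0,v10) [+--] → (-0.6808, 0.6808, -0.804111)–(-0.895768, 0.6808, -0.68)  len=0.2482
  (v8,v10,v9) [+-+] → (-0.895768, 0.6808, -0.68)–(-0.895768, 0.6808, 0.431777)  len=1.1118
  (v9,v10,v11) [+--] → (-0.895768, 0.6808, 0.431777)–(-0.895768, 0.6808, 0.68)  len=0.2482
  (v9,v11,v3) [+--] → (-0.895768, 0.6808, 0.68)–(-0.6808, 0.6808, 0.804111)  len=0.2482

Chained into 1 loop(s):
  loop 1: 12 segments, perimeter = 6.5129
Total perimeter = 6.513


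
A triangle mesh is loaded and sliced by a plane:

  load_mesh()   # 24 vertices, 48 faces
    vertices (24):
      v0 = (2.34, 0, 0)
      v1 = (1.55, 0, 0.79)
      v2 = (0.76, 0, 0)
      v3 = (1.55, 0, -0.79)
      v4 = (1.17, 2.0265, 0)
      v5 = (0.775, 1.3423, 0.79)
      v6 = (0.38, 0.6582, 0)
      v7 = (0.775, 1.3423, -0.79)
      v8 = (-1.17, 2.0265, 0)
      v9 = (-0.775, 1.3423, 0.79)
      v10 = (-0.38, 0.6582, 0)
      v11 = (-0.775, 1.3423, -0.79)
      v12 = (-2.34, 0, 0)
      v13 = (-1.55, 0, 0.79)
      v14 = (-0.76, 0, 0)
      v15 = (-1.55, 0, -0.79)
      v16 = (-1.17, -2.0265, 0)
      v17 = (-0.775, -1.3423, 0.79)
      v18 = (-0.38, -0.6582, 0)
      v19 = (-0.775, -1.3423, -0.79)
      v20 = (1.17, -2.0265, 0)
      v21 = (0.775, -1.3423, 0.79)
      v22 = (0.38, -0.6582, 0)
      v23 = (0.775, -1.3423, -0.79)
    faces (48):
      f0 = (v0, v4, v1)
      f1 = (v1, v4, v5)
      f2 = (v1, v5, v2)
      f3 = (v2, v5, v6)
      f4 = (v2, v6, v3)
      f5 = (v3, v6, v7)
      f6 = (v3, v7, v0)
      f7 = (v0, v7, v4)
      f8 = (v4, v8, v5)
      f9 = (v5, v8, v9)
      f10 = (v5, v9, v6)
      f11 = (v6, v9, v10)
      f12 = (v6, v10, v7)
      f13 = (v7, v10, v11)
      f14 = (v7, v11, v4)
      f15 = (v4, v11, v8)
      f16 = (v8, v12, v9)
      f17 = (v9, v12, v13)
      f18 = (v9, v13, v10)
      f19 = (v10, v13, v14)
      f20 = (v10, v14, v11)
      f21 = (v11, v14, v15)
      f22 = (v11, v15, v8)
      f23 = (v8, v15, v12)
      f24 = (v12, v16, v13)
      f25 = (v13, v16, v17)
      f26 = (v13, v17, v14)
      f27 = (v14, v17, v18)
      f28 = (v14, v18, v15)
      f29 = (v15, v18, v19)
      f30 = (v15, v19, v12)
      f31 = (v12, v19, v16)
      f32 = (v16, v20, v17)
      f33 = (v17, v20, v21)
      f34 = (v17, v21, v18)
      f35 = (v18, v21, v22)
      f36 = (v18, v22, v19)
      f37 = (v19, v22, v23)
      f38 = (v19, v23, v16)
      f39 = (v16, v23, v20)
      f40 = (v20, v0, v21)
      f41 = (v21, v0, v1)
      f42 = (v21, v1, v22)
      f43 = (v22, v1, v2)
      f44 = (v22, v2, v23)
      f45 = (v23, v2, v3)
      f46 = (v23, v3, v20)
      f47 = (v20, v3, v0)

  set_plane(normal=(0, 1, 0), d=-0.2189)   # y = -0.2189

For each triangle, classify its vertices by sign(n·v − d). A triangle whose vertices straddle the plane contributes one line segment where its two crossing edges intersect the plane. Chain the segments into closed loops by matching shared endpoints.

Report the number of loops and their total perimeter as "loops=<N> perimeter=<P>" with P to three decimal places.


Straddling triangles (16 of 48):
  (v12,v16,v13) [+-+] → (-2.21362, -0.2189, 0)–(-1.50895, -0.2189, 0.704665)  len=0.9965
  (v13,v16,v17) [+--] → (-1.50895, -0.2189, 0.704665)–(-1.42361, -0.2189, 0.79)  len=0.1207
  (v13,v17,v14) [+-+] → (-1.42361, -0.2189, 0.79)–(-0.762446, -0.2189, 0.128832)  len=0.9350
  (v14,v17,v18) [+--] → (-0.762446, -0.2189, 0.128832)–(-0.633622, -0.2189, 0)  len=0.1822
  (v14,v18,v15) [+-+] → (-0.633622, -0.2189, 0)–(-1.16089, -0.2189, -0.527267)  len=0.7457
  (v15,v18,v19) [+--] → (-1.16089, -0.2189, -0.527267)–(-1.42361, -0.2189, -0.79)  len=0.3716
  (v15,v19,v12) [+-+] → (-1.42361, -0.2189, -0.79)–(-2.08478, -0.2189, -0.128832)  len=0.9350
  (v12,v19,v16) [+--] → (-2.08478, -0.2189, -0.128832)–(-2.21362, -0.2189, 0)  len=0.1822
  (v20,v0,v21) [-+-] → (2.21362, -0.2189, 0)–(2.08478, -0.2189, 0.128832)  len=0.1822
  (v21,v0,v1) [-++] → (2.08478, -0.2189, 0.128832)–(1.42361, -0.2189, 0.79)  len=0.9350
  (v21,v1,v22) [-+-] → (1.42361, -0.2189, 0.79)–(1.16089, -0.2189, 0.527267)  len=0.3716
  (v22,v1,v2) [-++] → (1.16089, -0.2189, 0.527267)–(0.633622, -0.2189, 0)  len=0.7457
  (v22,v2,v23) [-+-] → (0.633622, -0.2189, 0)–(0.762446, -0.2189, -0.128832)  len=0.1822
  (v23,v2,v3) [-++] → (0.762446, -0.2189, -0.128832)–(1.42361, -0.2189, -0.79)  len=0.9350
  (v23,v3,v20) [-+-] → (1.42361, -0.2189, -0.79)–(1.50895, -0.2189, -0.704665)  len=0.1207
  (v20,v3,v0) [-++] → (1.50895, -0.2189, -0.704665)–(2.21362, -0.2189, 0)  len=0.9965

Chained into 2 loop(s):
  loop 1: 8 segments, perimeter = 4.4689
  loop 2: 8 segments, perimeter = 4.4689
Total perimeter = 8.938

loops=2 perimeter=8.938


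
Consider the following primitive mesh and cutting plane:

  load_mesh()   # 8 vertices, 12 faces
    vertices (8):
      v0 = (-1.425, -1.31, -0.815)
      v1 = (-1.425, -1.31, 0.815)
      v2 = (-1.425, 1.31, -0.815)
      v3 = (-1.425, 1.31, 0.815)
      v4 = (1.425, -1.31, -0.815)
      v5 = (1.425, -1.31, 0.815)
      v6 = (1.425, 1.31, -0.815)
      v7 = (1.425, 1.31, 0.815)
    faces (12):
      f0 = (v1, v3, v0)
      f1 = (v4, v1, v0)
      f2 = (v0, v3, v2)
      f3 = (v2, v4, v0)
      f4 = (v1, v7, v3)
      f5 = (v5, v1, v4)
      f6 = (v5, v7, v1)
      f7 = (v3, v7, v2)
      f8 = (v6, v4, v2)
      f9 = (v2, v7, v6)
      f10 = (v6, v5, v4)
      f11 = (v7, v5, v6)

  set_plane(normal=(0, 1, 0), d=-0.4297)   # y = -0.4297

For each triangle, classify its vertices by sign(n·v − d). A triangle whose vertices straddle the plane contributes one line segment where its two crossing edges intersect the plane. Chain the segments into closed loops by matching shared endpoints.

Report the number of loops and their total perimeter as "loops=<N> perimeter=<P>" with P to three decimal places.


loops=1 perimeter=8.960

Straddling triangles (8 of 12):
  (v1,v3,v0) [-+-] → (-1.425, -0.4297, 0.815)–(-1.425, -0.4297, -0.267332)  len=1.0823
  (v0,v3,v2) [-++] → (-1.425, -0.4297, -0.267332)–(-1.425, -0.4297, -0.815)  len=0.5477
  (v2,v4,v0) [+--] → (0.467422, -0.4297, -0.815)–(-1.425, -0.4297, -0.815)  len=1.8924
  (v1,v7,v3) [-++] → (-0.467422, -0.4297, 0.815)–(-1.425, -0.4297, 0.815)  len=0.9576
  (v5,v7,v1) [-+-] → (1.425, -0.4297, 0.815)–(-0.467422, -0.4297, 0.815)  len=1.8924
  (v6,v4,v2) [+-+] → (1.425, -0.4297, -0.815)–(0.467422, -0.4297, -0.815)  len=0.9576
  (v6,v5,v4) [+--] → (1.425, -0.4297, 0.267332)–(1.425, -0.4297, -0.815)  len=1.0823
  (v7,v5,v6) [+-+] → (1.425, -0.4297, 0.815)–(1.425, -0.4297, 0.267332)  len=0.5477

Chained into 1 loop(s):
  loop 1: 8 segments, perimeter = 8.9600
Total perimeter = 8.960


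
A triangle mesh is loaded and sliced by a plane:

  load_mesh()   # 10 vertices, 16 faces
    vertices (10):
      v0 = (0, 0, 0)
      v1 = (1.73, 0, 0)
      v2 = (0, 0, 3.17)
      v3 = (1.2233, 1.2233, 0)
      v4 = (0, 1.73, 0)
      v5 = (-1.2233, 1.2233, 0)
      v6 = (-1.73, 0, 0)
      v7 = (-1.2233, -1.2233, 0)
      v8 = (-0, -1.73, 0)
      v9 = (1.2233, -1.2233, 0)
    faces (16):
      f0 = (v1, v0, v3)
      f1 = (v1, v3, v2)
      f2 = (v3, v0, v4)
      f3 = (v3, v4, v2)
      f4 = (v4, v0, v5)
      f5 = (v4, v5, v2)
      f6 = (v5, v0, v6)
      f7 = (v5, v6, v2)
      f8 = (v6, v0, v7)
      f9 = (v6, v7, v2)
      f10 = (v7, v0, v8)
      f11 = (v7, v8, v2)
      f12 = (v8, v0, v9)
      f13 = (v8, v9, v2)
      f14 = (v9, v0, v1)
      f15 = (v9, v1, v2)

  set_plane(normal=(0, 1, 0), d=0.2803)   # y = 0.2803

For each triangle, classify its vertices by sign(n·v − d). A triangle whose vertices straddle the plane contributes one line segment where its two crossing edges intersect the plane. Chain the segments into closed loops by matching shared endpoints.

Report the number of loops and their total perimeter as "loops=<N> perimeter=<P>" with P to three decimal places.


loops=1 perimeter=9.499

Straddling triangles (8 of 16):
  (v1,v0,v3) [--+] → (0.2803, 0.2803, 0)–(1.6139, 0.2803, 0)  len=1.3336
  (v1,v3,v2) [-+-] → (1.6139, 0.2803, 0)–(0.2803, 0.2803, 2.44364)  len=2.7839
  (v3,v0,v4) [+-+] → (0.2803, 0.2803, 0)–(0, 0.2803, 0)  len=0.2803
  (v3,v4,v2) [++-] → (0, 0.2803, 2.65639)–(0.2803, 0.2803, 2.44364)  len=0.3519
  (v4,v0,v5) [+-+] → (0, 0.2803, 0)–(-0.2803, 0.2803, 0)  len=0.2803
  (v4,v5,v2) [++-] → (-0.2803, 0.2803, 2.44364)–(0, 0.2803, 2.65639)  len=0.3519
  (v5,v0,v6) [+--] → (-0.2803, 0.2803, 0)–(-1.6139, 0.2803, 0)  len=1.3336
  (v5,v6,v2) [+--] → (-1.6139, 0.2803, 0)–(-0.2803, 0.2803, 2.44364)  len=2.7839

Chained into 1 loop(s):
  loop 1: 8 segments, perimeter = 9.4993
Total perimeter = 9.499
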